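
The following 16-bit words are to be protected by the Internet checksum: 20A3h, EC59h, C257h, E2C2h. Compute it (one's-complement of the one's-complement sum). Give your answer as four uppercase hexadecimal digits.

One's-complement addition (fold any carry out of bit 15 back into bit 0):
  0x20A3 + 0xEC59 = 0x10CFC → wrap carry → 0x0CFD
  0x0CFD + 0xC257 = 0x0CF54
  0xCF54 + 0xE2C2 = 0x1B216 → wrap carry → 0xB217
One's-complement sum = 0xB217.
Checksum = ~0xB217 & 0xFFFF = 0x4DE8.

4DE8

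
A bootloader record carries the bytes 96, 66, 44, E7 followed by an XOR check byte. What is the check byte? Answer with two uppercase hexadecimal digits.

53

XOR the bytes together:
  start with 0x96
  0x96 ⊕ 0x66 = 0xF0
  0xF0 ⊕ 0x44 = 0xB4
  0xB4 ⊕ 0xE7 = 0x53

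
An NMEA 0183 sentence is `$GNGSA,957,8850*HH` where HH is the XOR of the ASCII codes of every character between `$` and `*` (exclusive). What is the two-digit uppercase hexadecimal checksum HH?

62

XOR the ASCII codes of the payload characters:
  'G' = 0x47 → acc = 0x47
  'N' = 0x4E → acc = 0x09
  'G' = 0x47 → acc = 0x4E
  'S' = 0x53 → acc = 0x1D
  'A' = 0x41 → acc = 0x5C
  ',' = 0x2C → acc = 0x70
  '9' = 0x39 → acc = 0x49
  '5' = 0x35 → acc = 0x7C
  '7' = 0x37 → acc = 0x4B
  ',' = 0x2C → acc = 0x67
  '8' = 0x38 → acc = 0x5F
  '8' = 0x38 → acc = 0x67
  '5' = 0x35 → acc = 0x52
  '0' = 0x30 → acc = 0x62
Checksum = 0x62.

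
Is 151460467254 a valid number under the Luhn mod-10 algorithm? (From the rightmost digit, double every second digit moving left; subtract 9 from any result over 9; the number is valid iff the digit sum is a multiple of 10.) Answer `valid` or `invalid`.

invalid

From the right, keep odd positions and double even positions (subtract 9 from any doubled value over 9):
  doubled (positions 2,4,...): 1 5 8 3 2 2 → sum 21
  kept (positions 1,3,...): 4 2 6 0 4 5 → sum 21
Total = 42.
42 mod 10 = 2, so the number is invalid.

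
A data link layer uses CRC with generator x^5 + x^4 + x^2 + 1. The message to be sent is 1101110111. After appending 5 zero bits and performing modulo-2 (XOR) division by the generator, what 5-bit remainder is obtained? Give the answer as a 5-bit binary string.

Append 5 zeros: 110111011100000. Divide by 110101 (XOR where the leading bit is 1):
  pos 0: 110111 XOR 110101 = 000010
  pos 4: 100111 XOR 110101 = 010010
  pos 5: 100100 XOR 110101 = 010001
  pos 6: 100010 XOR 110101 = 010111
  pos 7: 101110 XOR 110101 = 011011
  pos 8: 110110 XOR 110101 = 000011
Remainder (last 5 bits) = 00110. This is the CRC / FCS.

00110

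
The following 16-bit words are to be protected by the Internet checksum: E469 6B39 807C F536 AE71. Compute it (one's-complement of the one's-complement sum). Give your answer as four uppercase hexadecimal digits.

8C37

One's-complement addition (fold any carry out of bit 15 back into bit 0):
  0xE469 + 0x6B39 = 0x14FA2 → wrap carry → 0x4FA3
  0x4FA3 + 0x807C = 0x0D01F
  0xD01F + 0xF536 = 0x1C555 → wrap carry → 0xC556
  0xC556 + 0xAE71 = 0x173C7 → wrap carry → 0x73C8
One's-complement sum = 0x73C8.
Checksum = ~0x73C8 & 0xFFFF = 0x8C37.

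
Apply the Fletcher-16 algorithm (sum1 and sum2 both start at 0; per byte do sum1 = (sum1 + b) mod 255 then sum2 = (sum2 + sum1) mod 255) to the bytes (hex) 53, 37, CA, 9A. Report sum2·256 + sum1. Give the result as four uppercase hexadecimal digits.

23EF

Running sums (mod 255):
  after byte 0 (53): sum1=83, sum2=83
  after byte 1 (37): sum1=138, sum2=221
  after byte 2 (CA): sum1=85, sum2=51
  after byte 3 (9A): sum1=239, sum2=35
Checksum = sum2·256 + sum1 = 35·256 + 239 = 9199 = 0x23EF.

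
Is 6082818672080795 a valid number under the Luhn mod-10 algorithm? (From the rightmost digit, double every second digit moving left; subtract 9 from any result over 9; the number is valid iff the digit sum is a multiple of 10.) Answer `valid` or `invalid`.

invalid

From the right, keep odd positions and double even positions (subtract 9 from any doubled value over 9):
  doubled (positions 2,4,...): 9 0 0 5 7 7 7 3 → sum 38
  kept (positions 1,3,...): 5 7 8 2 6 1 2 0 → sum 31
Total = 69.
69 mod 10 = 9, so the number is invalid.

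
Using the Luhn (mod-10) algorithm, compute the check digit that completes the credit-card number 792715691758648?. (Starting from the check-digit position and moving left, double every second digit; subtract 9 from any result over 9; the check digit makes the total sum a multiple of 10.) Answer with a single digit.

Partial digits right→left: 8 4 6 8 5 7 1 9 6 5 1 7 2 9 7
Double every second digit counting from the check-digit position (so the 1st, 3rd, 5th, ... of the partial from the right).
  doubled (with −9 where >9): 7 3 1 2 3 2 4 5 → sum 27
  kept as-is: 4 8 7 9 5 7 9 → sum 49
Total = 27 + 49 = 76.
Check digit = (10 − (76 mod 10)) mod 10 = 4.

4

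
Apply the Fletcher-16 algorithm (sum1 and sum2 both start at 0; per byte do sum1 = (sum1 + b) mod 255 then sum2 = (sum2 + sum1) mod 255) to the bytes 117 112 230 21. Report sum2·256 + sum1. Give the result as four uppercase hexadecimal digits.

0AE1

Running sums (mod 255):
  after byte 0 (117): sum1=117, sum2=117
  after byte 1 (112): sum1=229, sum2=91
  after byte 2 (230): sum1=204, sum2=40
  after byte 3 (21): sum1=225, sum2=10
Checksum = sum2·256 + sum1 = 10·256 + 225 = 2785 = 0x0AE1.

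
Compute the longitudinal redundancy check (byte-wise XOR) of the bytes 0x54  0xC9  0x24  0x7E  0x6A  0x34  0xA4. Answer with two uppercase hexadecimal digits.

XOR the bytes together:
  start with 0x54
  0x54 ⊕ 0xC9 = 0x9D
  0x9D ⊕ 0x24 = 0xB9
  0xB9 ⊕ 0x7E = 0xC7
  0xC7 ⊕ 0x6A = 0xAD
  0xAD ⊕ 0x34 = 0x99
  0x99 ⊕ 0xA4 = 0x3D

3D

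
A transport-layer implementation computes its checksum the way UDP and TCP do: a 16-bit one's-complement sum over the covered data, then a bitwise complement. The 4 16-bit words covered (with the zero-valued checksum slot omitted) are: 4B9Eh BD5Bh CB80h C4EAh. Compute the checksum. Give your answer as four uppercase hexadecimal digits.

One's-complement addition (fold any carry out of bit 15 back into bit 0):
  0x4B9E + 0xBD5B = 0x108F9 → wrap carry → 0x08FA
  0x08FA + 0xCB80 = 0x0D47A
  0xD47A + 0xC4EA = 0x19964 → wrap carry → 0x9965
One's-complement sum = 0x9965.
Checksum = ~0x9965 & 0xFFFF = 0x669A.

669A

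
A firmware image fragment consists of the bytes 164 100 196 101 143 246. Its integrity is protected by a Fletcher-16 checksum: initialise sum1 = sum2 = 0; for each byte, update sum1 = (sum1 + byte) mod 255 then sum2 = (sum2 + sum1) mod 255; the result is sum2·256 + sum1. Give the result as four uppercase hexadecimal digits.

Running sums (mod 255):
  after byte 0 (164): sum1=164, sum2=164
  after byte 1 (100): sum1=9, sum2=173
  after byte 2 (196): sum1=205, sum2=123
  after byte 3 (101): sum1=51, sum2=174
  after byte 4 (143): sum1=194, sum2=113
  after byte 5 (246): sum1=185, sum2=43
Checksum = sum2·256 + sum1 = 43·256 + 185 = 11193 = 0x2BB9.

2BB9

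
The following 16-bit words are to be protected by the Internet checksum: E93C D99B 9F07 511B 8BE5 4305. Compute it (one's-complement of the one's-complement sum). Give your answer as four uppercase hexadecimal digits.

One's-complement addition (fold any carry out of bit 15 back into bit 0):
  0xE93C + 0xD99B = 0x1C2D7 → wrap carry → 0xC2D8
  0xC2D8 + 0x9F07 = 0x161DF → wrap carry → 0x61E0
  0x61E0 + 0x511B = 0x0B2FB
  0xB2FB + 0x8BE5 = 0x13EE0 → wrap carry → 0x3EE1
  0x3EE1 + 0x4305 = 0x081E6
One's-complement sum = 0x81E6.
Checksum = ~0x81E6 & 0xFFFF = 0x7E19.

7E19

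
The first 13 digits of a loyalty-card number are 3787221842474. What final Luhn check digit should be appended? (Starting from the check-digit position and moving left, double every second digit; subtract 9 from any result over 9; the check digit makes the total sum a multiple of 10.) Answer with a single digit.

4

Partial digits right→left: 4 7 4 2 4 8 1 2 2 7 8 7 3
Double every second digit counting from the check-digit position (so the 1st, 3rd, 5th, ... of the partial from the right).
  doubled (with −9 where >9): 8 8 8 2 4 7 6 → sum 43
  kept as-is: 7 2 8 2 7 7 → sum 33
Total = 43 + 33 = 76.
Check digit = (10 − (76 mod 10)) mod 10 = 4.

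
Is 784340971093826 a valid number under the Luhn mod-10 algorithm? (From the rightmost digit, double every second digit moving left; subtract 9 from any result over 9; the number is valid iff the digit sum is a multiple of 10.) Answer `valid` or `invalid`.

From the right, keep odd positions and double even positions (subtract 9 from any doubled value over 9):
  doubled (positions 2,4,...): 4 6 0 5 0 6 7 → sum 28
  kept (positions 1,3,...): 6 8 9 1 9 4 4 7 → sum 48
Total = 76.
76 mod 10 = 6, so the number is invalid.

invalid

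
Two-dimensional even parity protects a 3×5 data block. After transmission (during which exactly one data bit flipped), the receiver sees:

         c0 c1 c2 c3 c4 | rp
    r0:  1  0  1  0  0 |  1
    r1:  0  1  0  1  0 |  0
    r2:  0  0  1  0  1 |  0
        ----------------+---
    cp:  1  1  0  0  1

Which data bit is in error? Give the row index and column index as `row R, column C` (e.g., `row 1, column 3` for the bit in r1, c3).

row 0, column 3

Recompute each row's even parity and compare to rp:
  r0: data parity 0, sent rp 1 → mismatch
  r1: data parity 0, sent rp 0 → ok
  r2: data parity 0, sent rp 0 → ok
Recompute each column's even parity and compare to cp:
  c0: data parity 1, sent cp 1 → ok
  c1: data parity 1, sent cp 1 → ok
  c2: data parity 0, sent cp 0 → ok
  c3: data parity 1, sent cp 0 → mismatch
  c4: data parity 1, sent cp 1 → ok
Exactly one row (r0) and one column (c3) fail → the flipped bit is at their intersection.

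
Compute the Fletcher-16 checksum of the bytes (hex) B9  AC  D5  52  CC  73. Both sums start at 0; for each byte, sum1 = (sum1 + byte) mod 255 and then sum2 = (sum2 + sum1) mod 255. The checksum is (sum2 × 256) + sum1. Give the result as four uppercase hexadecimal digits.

15CE

Running sums (mod 255):
  after byte 0 (B9): sum1=185, sum2=185
  after byte 1 (AC): sum1=102, sum2=32
  after byte 2 (D5): sum1=60, sum2=92
  after byte 3 (52): sum1=142, sum2=234
  after byte 4 (CC): sum1=91, sum2=70
  after byte 5 (73): sum1=206, sum2=21
Checksum = sum2·256 + sum1 = 21·256 + 206 = 5582 = 0x15CE.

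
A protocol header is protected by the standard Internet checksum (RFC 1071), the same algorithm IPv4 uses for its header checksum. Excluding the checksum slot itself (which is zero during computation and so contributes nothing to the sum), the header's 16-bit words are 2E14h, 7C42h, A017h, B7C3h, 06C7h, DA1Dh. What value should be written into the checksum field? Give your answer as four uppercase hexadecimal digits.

1CE9

One's-complement addition (fold any carry out of bit 15 back into bit 0):
  0x2E14 + 0x7C42 = 0x0AA56
  0xAA56 + 0xA017 = 0x14A6D → wrap carry → 0x4A6E
  0x4A6E + 0xB7C3 = 0x10231 → wrap carry → 0x0232
  0x0232 + 0x06C7 = 0x008F9
  0x08F9 + 0xDA1D = 0x0E316
One's-complement sum = 0xE316.
Checksum = ~0xE316 & 0xFFFF = 0x1CE9.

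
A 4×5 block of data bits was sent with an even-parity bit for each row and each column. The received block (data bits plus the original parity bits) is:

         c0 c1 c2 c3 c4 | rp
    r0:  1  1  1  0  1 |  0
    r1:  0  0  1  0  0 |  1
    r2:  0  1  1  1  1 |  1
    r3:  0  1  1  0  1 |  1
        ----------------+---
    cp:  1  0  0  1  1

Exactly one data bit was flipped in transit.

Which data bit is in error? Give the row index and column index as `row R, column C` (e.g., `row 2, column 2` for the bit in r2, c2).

row 2, column 1

Recompute each row's even parity and compare to rp:
  r0: data parity 0, sent rp 0 → ok
  r1: data parity 1, sent rp 1 → ok
  r2: data parity 0, sent rp 1 → mismatch
  r3: data parity 1, sent rp 1 → ok
Recompute each column's even parity and compare to cp:
  c0: data parity 1, sent cp 1 → ok
  c1: data parity 1, sent cp 0 → mismatch
  c2: data parity 0, sent cp 0 → ok
  c3: data parity 1, sent cp 1 → ok
  c4: data parity 1, sent cp 1 → ok
Exactly one row (r2) and one column (c1) fail → the flipped bit is at their intersection.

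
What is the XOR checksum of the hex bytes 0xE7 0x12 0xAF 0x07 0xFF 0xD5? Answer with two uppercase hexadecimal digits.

77

XOR the bytes together:
  start with 0xE7
  0xE7 ⊕ 0x12 = 0xF5
  0xF5 ⊕ 0xAF = 0x5A
  0x5A ⊕ 0x07 = 0x5D
  0x5D ⊕ 0xFF = 0xA2
  0xA2 ⊕ 0xD5 = 0x77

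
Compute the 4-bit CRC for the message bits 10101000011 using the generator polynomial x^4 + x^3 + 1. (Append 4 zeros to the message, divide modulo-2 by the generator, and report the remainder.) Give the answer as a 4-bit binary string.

0111

Append 4 zeros: 101010000110000. Divide by 11001 (XOR where the leading bit is 1):
  pos 0: 10101 XOR 11001 = 01100
  pos 1: 11000 XOR 11001 = 00001
  pos 5: 10001 XOR 11001 = 01000
  pos 6: 10001 XOR 11001 = 01000
  pos 7: 10000 XOR 11001 = 01001
  pos 8: 10010 XOR 11001 = 01011
  pos 9: 10110 XOR 11001 = 01111
  pos 10: 11110 XOR 11001 = 00111
Remainder (last 4 bits) = 0111. This is the CRC / FCS.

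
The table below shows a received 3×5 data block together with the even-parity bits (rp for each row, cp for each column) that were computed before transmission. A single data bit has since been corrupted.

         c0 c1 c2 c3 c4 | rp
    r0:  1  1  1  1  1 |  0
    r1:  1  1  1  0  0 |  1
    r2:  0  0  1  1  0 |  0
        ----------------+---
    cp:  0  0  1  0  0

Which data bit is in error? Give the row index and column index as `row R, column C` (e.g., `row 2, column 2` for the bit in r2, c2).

row 0, column 4

Recompute each row's even parity and compare to rp:
  r0: data parity 1, sent rp 0 → mismatch
  r1: data parity 1, sent rp 1 → ok
  r2: data parity 0, sent rp 0 → ok
Recompute each column's even parity and compare to cp:
  c0: data parity 0, sent cp 0 → ok
  c1: data parity 0, sent cp 0 → ok
  c2: data parity 1, sent cp 1 → ok
  c3: data parity 0, sent cp 0 → ok
  c4: data parity 1, sent cp 0 → mismatch
Exactly one row (r0) and one column (c4) fail → the flipped bit is at their intersection.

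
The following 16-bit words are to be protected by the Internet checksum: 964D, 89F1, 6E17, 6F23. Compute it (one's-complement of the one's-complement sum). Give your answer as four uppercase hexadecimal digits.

One's-complement addition (fold any carry out of bit 15 back into bit 0):
  0x964D + 0x89F1 = 0x1203E → wrap carry → 0x203F
  0x203F + 0x6E17 = 0x08E56
  0x8E56 + 0x6F23 = 0x0FD79
One's-complement sum = 0xFD79.
Checksum = ~0xFD79 & 0xFFFF = 0x0286.

0286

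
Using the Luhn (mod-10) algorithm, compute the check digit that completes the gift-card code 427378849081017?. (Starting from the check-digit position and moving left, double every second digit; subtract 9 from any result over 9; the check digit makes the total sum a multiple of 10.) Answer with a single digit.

Partial digits right→left: 7 1 0 1 8 0 9 4 8 8 7 3 7 2 4
Double every second digit counting from the check-digit position (so the 1st, 3rd, 5th, ... of the partial from the right).
  doubled (with −9 where >9): 5 0 7 9 7 5 5 8 → sum 46
  kept as-is: 1 1 0 4 8 3 2 → sum 19
Total = 46 + 19 = 65.
Check digit = (10 − (65 mod 10)) mod 10 = 5.

5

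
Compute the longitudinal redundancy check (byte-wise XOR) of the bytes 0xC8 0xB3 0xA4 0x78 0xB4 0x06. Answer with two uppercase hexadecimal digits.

15

XOR the bytes together:
  start with 0xC8
  0xC8 ⊕ 0xB3 = 0x7B
  0x7B ⊕ 0xA4 = 0xDF
  0xDF ⊕ 0x78 = 0xA7
  0xA7 ⊕ 0xB4 = 0x13
  0x13 ⊕ 0x06 = 0x15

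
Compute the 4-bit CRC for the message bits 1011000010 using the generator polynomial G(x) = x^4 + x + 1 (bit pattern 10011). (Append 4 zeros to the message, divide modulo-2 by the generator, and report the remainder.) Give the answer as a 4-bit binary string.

Append 4 zeros: 10110000100000. Divide by 10011 (XOR where the leading bit is 1):
  pos 0: 10110 XOR 10011 = 00101
  pos 2: 10100 XOR 10011 = 00111
  pos 4: 11101 XOR 10011 = 01110
  pos 5: 11100 XOR 10011 = 01111
  pos 6: 11110 XOR 10011 = 01101
  pos 7: 11010 XOR 10011 = 01001
  pos 8: 10010 XOR 10011 = 00001
Remainder (last 4 bits) = 0010. This is the CRC / FCS.

0010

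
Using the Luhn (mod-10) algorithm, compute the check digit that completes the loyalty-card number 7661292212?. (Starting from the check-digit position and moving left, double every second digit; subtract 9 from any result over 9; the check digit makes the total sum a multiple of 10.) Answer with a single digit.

0

Partial digits right→left: 2 1 2 2 9 2 1 6 6 7
Double every second digit counting from the check-digit position (so the 1st, 3rd, 5th, ... of the partial from the right).
  doubled (with −9 where >9): 4 4 9 2 3 → sum 22
  kept as-is: 1 2 2 6 7 → sum 18
Total = 22 + 18 = 40.
Check digit = (10 − (40 mod 10)) mod 10 = 0.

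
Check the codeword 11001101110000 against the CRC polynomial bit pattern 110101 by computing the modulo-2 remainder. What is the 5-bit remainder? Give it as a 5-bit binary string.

Modulo-2 division of 11001101110000 by 110101:
  pos 0: 110011 XOR 110101 = 000110
  pos 3: 110011 XOR 110101 = 000110
  pos 6: 110100 XOR 110101 = 000001
Remainder = 00100 (nonzero — an error is detected).

00100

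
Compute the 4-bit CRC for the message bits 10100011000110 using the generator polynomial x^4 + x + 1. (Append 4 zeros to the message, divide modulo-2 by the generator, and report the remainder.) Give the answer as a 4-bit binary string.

Append 4 zeros: 101000110001100000. Divide by 10011 (XOR where the leading bit is 1):
  pos 0: 10100 XOR 10011 = 00111
  pos 2: 11101 XOR 10011 = 01110
  pos 3: 11101 XOR 10011 = 01110
  pos 4: 11100 XOR 10011 = 01111
  pos 5: 11110 XOR 10011 = 01101
  pos 6: 11010 XOR 10011 = 01001
  pos 7: 10011 XOR 10011 = 00000
  pos 12: 10000 XOR 10011 = 00011
Remainder (last 4 bits) = 0110. This is the CRC / FCS.

0110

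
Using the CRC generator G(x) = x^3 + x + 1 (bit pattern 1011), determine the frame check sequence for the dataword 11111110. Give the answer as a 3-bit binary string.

Append 3 zeros: 11111110000. Divide by 1011 (XOR where the leading bit is 1):
  pos 0: 1111 XOR 1011 = 0100
  pos 1: 1001 XOR 1011 = 0010
  pos 3: 1011 XOR 1011 = 0000
Remainder (last 3 bits) = 000. This is the CRC / FCS.

000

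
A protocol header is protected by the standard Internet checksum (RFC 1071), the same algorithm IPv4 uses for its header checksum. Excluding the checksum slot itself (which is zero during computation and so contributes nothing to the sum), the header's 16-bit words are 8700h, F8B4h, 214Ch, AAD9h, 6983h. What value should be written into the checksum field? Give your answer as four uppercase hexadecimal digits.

One's-complement addition (fold any carry out of bit 15 back into bit 0):
  0x8700 + 0xF8B4 = 0x17FB4 → wrap carry → 0x7FB5
  0x7FB5 + 0x214C = 0x0A101
  0xA101 + 0xAAD9 = 0x14BDA → wrap carry → 0x4BDB
  0x4BDB + 0x6983 = 0x0B55E
One's-complement sum = 0xB55E.
Checksum = ~0xB55E & 0xFFFF = 0x4AA1.

4AA1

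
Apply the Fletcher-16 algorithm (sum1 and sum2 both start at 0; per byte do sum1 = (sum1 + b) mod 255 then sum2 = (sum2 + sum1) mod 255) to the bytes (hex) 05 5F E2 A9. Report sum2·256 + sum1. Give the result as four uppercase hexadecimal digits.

A1F0

Running sums (mod 255):
  after byte 0 (05): sum1=5, sum2=5
  after byte 1 (5F): sum1=100, sum2=105
  after byte 2 (E2): sum1=71, sum2=176
  after byte 3 (A9): sum1=240, sum2=161
Checksum = sum2·256 + sum1 = 161·256 + 240 = 41456 = 0xA1F0.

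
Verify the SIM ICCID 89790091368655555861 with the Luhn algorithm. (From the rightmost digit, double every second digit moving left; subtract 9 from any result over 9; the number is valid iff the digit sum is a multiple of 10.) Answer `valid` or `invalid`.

From the right, keep odd positions and double even positions (subtract 9 from any doubled value over 9):
  doubled (positions 2,4,...): 3 1 1 1 7 6 9 0 5 7 → sum 40
  kept (positions 1,3,...): 1 8 5 5 6 6 1 0 9 9 → sum 50
Total = 90.
90 mod 10 = 0, so the number is valid.

valid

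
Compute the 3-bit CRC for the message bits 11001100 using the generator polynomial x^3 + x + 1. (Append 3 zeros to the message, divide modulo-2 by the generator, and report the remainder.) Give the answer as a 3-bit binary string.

101

Append 3 zeros: 11001100000. Divide by 1011 (XOR where the leading bit is 1):
  pos 0: 1100 XOR 1011 = 0111
  pos 1: 1111 XOR 1011 = 0100
  pos 2: 1001 XOR 1011 = 0010
  pos 4: 1000 XOR 1011 = 0011
  pos 6: 1100 XOR 1011 = 0111
  pos 7: 1110 XOR 1011 = 0101
Remainder (last 3 bits) = 101. This is the CRC / FCS.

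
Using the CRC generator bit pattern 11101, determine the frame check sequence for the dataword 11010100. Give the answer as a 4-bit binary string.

1001

Append 4 zeros: 110101000000. Divide by 11101 (XOR where the leading bit is 1):
  pos 0: 11010 XOR 11101 = 00111
  pos 2: 11110 XOR 11101 = 00011
  pos 5: 11000 XOR 11101 = 00101
  pos 7: 10100 XOR 11101 = 01001
Remainder (last 4 bits) = 1001. This is the CRC / FCS.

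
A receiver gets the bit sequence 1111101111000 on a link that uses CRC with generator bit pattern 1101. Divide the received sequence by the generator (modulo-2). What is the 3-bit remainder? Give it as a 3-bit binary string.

000

Modulo-2 division of 1111101111000 by 1101:
  pos 0: 1111 XOR 1101 = 0010
  pos 2: 1010 XOR 1101 = 0111
  pos 3: 1111 XOR 1101 = 0010
  pos 5: 1011 XOR 1101 = 0110
  pos 6: 1101 XOR 1101 = 0000
Remainder = 000 (zero — the frame passes the CRC check).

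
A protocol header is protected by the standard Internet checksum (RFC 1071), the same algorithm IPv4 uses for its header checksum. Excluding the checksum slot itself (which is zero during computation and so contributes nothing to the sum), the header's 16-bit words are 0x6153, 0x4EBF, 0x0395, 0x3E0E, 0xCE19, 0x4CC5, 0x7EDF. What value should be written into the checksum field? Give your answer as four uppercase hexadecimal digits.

748B

One's-complement addition (fold any carry out of bit 15 back into bit 0):
  0x6153 + 0x4EBF = 0x0B012
  0xB012 + 0x0395 = 0x0B3A7
  0xB3A7 + 0x3E0E = 0x0F1B5
  0xF1B5 + 0xCE19 = 0x1BFCE → wrap carry → 0xBFCF
  0xBFCF + 0x4CC5 = 0x10C94 → wrap carry → 0x0C95
  0x0C95 + 0x7EDF = 0x08B74
One's-complement sum = 0x8B74.
Checksum = ~0x8B74 & 0xFFFF = 0x748B.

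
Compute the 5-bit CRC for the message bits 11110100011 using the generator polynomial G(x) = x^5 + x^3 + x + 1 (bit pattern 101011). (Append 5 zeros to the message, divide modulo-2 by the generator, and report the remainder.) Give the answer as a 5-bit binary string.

11111

Append 5 zeros: 1111010001100000. Divide by 101011 (XOR where the leading bit is 1):
  pos 0: 111101 XOR 101011 = 010110
  pos 1: 101100 XOR 101011 = 000111
  pos 4: 111001 XOR 101011 = 010010
  pos 5: 100101 XOR 101011 = 001110
  pos 7: 111000 XOR 101011 = 010011
  pos 8: 100110 XOR 101011 = 001101
  pos 10: 110100 XOR 101011 = 011111
Remainder (last 5 bits) = 11111. This is the CRC / FCS.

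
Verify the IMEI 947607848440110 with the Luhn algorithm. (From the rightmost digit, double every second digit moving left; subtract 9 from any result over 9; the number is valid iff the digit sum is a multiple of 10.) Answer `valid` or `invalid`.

From the right, keep odd positions and double even positions (subtract 9 from any doubled value over 9):
  doubled (positions 2,4,...): 2 0 8 8 5 3 8 → sum 34
  kept (positions 1,3,...): 0 1 4 8 8 0 7 9 → sum 37
Total = 71.
71 mod 10 = 1, so the number is invalid.

invalid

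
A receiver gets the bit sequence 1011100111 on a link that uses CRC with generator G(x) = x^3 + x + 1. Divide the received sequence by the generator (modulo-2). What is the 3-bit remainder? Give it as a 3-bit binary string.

Modulo-2 division of 1011100111 by 1011:
  pos 0: 1011 XOR 1011 = 0000
  pos 4: 1001 XOR 1011 = 0010
  pos 6: 1011 XOR 1011 = 0000
Remainder = 000 (zero — the frame passes the CRC check).

000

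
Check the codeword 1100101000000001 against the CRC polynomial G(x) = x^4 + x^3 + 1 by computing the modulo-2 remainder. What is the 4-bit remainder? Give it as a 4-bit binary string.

0100

Modulo-2 division of 1100101000000001 by 11001:
  pos 0: 11001 XOR 11001 = 00000
  pos 6: 10000 XOR 11001 = 01001
  pos 7: 10010 XOR 11001 = 01011
  pos 8: 10110 XOR 11001 = 01111
  pos 9: 11110 XOR 11001 = 00111
  pos 11: 11101 XOR 11001 = 00100
Remainder = 0100 (nonzero — an error is detected).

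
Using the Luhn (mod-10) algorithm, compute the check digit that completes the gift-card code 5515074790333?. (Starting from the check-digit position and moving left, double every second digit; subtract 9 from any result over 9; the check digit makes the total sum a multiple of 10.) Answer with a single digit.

1

Partial digits right→left: 3 3 3 0 9 7 4 7 0 5 1 5 5
Double every second digit counting from the check-digit position (so the 1st, 3rd, 5th, ... of the partial from the right).
  doubled (with −9 where >9): 6 6 9 8 0 2 1 → sum 32
  kept as-is: 3 0 7 7 5 5 → sum 27
Total = 32 + 27 = 59.
Check digit = (10 − (59 mod 10)) mod 10 = 1.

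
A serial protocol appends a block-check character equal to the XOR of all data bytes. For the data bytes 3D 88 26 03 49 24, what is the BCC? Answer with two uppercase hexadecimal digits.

FD

XOR the bytes together:
  start with 0x3D
  0x3D ⊕ 0x88 = 0xB5
  0xB5 ⊕ 0x26 = 0x93
  0x93 ⊕ 0x03 = 0x90
  0x90 ⊕ 0x49 = 0xD9
  0xD9 ⊕ 0x24 = 0xFD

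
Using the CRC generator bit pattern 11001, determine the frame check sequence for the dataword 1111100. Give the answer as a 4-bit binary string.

Append 4 zeros: 11111000000. Divide by 11001 (XOR where the leading bit is 1):
  pos 0: 11111 XOR 11001 = 00110
  pos 2: 11000 XOR 11001 = 00001
  pos 6: 10000 XOR 11001 = 01001
Remainder (last 4 bits) = 1001. This is the CRC / FCS.

1001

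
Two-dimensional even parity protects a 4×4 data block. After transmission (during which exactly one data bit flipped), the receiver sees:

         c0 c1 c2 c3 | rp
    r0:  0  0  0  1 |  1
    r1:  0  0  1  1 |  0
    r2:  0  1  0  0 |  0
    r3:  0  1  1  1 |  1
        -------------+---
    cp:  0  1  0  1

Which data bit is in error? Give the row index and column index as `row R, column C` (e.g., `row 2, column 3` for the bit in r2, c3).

row 2, column 1

Recompute each row's even parity and compare to rp:
  r0: data parity 1, sent rp 1 → ok
  r1: data parity 0, sent rp 0 → ok
  r2: data parity 1, sent rp 0 → mismatch
  r3: data parity 1, sent rp 1 → ok
Recompute each column's even parity and compare to cp:
  c0: data parity 0, sent cp 0 → ok
  c1: data parity 0, sent cp 1 → mismatch
  c2: data parity 0, sent cp 0 → ok
  c3: data parity 1, sent cp 1 → ok
Exactly one row (r2) and one column (c1) fail → the flipped bit is at their intersection.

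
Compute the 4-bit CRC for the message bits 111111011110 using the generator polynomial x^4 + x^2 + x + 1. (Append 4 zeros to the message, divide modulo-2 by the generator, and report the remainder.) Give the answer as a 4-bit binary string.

1111

Append 4 zeros: 1111110111100000. Divide by 10111 (XOR where the leading bit is 1):
  pos 0: 11111 XOR 10111 = 01000
  pos 1: 10001 XOR 10111 = 00110
  pos 3: 11001 XOR 10111 = 01110
  pos 4: 11101 XOR 10111 = 01010
  pos 5: 10101 XOR 10111 = 00010
  pos 8: 10100 XOR 10111 = 00011
  pos 11: 11000 XOR 10111 = 01111
Remainder (last 4 bits) = 1111. This is the CRC / FCS.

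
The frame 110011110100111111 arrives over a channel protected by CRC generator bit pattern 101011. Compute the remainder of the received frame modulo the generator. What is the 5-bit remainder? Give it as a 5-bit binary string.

00111

Modulo-2 division of 110011110100111111 by 101011:
  pos 0: 110011 XOR 101011 = 011000
  pos 1: 110001 XOR 101011 = 011010
  pos 2: 110101 XOR 101011 = 011110
  pos 3: 111100 XOR 101011 = 010111
  pos 4: 101111 XOR 101011 = 000100
  pos 7: 100001 XOR 101011 = 001010
  pos 9: 101011 XOR 101011 = 000000
Remainder = 00111 (nonzero — an error is detected).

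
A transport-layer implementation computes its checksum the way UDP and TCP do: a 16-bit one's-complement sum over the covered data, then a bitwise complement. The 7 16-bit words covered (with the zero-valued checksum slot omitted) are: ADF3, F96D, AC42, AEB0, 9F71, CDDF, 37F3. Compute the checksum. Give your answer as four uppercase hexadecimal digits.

One's-complement addition (fold any carry out of bit 15 back into bit 0):
  0xADF3 + 0xF96D = 0x1A760 → wrap carry → 0xA761
  0xA761 + 0xAC42 = 0x153A3 → wrap carry → 0x53A4
  0x53A4 + 0xAEB0 = 0x10254 → wrap carry → 0x0255
  0x0255 + 0x9F71 = 0x0A1C6
  0xA1C6 + 0xCDDF = 0x16FA5 → wrap carry → 0x6FA6
  0x6FA6 + 0x37F3 = 0x0A799
One's-complement sum = 0xA799.
Checksum = ~0xA799 & 0xFFFF = 0x5866.

5866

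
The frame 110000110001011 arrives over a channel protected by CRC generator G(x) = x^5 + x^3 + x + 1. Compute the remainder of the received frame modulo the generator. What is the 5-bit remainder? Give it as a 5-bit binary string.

01000

Modulo-2 division of 110000110001011 by 101011:
  pos 0: 110000 XOR 101011 = 011011
  pos 1: 110111 XOR 101011 = 011100
  pos 2: 111001 XOR 101011 = 010010
  pos 3: 100100 XOR 101011 = 001111
  pos 5: 111100 XOR 101011 = 010111
  pos 6: 101111 XOR 101011 = 000100
  pos 9: 100011 XOR 101011 = 001000
Remainder = 01000 (nonzero — an error is detected).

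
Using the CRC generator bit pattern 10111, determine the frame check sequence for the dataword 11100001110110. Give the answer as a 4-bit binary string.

Append 4 zeros: 111000011101100000. Divide by 10111 (XOR where the leading bit is 1):
  pos 0: 11100 XOR 10111 = 01011
  pos 1: 10110 XOR 10111 = 00001
  pos 5: 10111 XOR 10111 = 00000
  pos 11: 11000 XOR 10111 = 01111
  pos 12: 11110 XOR 10111 = 01001
  pos 13: 10010 XOR 10111 = 00101
Remainder (last 4 bits) = 0101. This is the CRC / FCS.

0101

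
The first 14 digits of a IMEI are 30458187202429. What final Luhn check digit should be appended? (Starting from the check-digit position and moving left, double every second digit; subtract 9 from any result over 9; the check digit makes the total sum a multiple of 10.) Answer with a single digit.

Partial digits right→left: 9 2 4 2 0 2 7 8 1 8 5 4 0 3
Double every second digit counting from the check-digit position (so the 1st, 3rd, 5th, ... of the partial from the right).
  doubled (with −9 where >9): 9 8 0 5 2 1 0 → sum 25
  kept as-is: 2 2 2 8 8 4 3 → sum 29
Total = 25 + 29 = 54.
Check digit = (10 − (54 mod 10)) mod 10 = 6.

6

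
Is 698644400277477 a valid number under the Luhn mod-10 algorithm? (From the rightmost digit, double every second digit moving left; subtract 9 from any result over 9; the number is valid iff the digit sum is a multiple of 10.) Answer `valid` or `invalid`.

From the right, keep odd positions and double even positions (subtract 9 from any doubled value over 9):
  doubled (positions 2,4,...): 5 5 4 0 8 3 9 → sum 34
  kept (positions 1,3,...): 7 4 7 0 4 4 8 6 → sum 40
Total = 74.
74 mod 10 = 4, so the number is invalid.

invalid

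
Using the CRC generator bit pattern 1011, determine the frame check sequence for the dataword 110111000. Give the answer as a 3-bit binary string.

Append 3 zeros: 110111000000. Divide by 1011 (XOR where the leading bit is 1):
  pos 0: 1101 XOR 1011 = 0110
  pos 1: 1101 XOR 1011 = 0110
  pos 2: 1101 XOR 1011 = 0110
  pos 3: 1100 XOR 1011 = 0111
  pos 4: 1110 XOR 1011 = 0101
  pos 5: 1010 XOR 1011 = 0001
  pos 8: 1000 XOR 1011 = 0011
Remainder (last 3 bits) = 011. This is the CRC / FCS.

011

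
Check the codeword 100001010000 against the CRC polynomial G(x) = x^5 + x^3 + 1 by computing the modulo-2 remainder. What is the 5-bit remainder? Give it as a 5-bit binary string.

Modulo-2 division of 100001010000 by 101001:
  pos 0: 100001 XOR 101001 = 001000
  pos 2: 100001 XOR 101001 = 001000
  pos 4: 100000 XOR 101001 = 001001
  pos 6: 100100 XOR 101001 = 001101
Remainder = 01101 (nonzero — an error is detected).

01101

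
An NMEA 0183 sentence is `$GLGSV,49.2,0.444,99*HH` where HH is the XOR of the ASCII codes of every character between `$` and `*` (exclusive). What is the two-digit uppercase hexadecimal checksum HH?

5E

XOR the ASCII codes of the payload characters:
  'G' = 0x47 → acc = 0x47
  'L' = 0x4C → acc = 0x0B
  'G' = 0x47 → acc = 0x4C
  'S' = 0x53 → acc = 0x1F
  'V' = 0x56 → acc = 0x49
  ',' = 0x2C → acc = 0x65
  '4' = 0x34 → acc = 0x51
  '9' = 0x39 → acc = 0x68
  '.' = 0x2E → acc = 0x46
  '2' = 0x32 → acc = 0x74
  ',' = 0x2C → acc = 0x58
  '0' = 0x30 → acc = 0x68
  '.' = 0x2E → acc = 0x46
  '4' = 0x34 → acc = 0x72
  '4' = 0x34 → acc = 0x46
  '4' = 0x34 → acc = 0x72
  ',' = 0x2C → acc = 0x5E
  '9' = 0x39 → acc = 0x67
  '9' = 0x39 → acc = 0x5E
Checksum = 0x5E.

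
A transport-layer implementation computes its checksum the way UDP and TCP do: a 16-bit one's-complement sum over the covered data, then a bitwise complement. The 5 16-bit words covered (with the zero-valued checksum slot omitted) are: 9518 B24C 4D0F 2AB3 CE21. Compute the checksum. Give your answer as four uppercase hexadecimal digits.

72B6

One's-complement addition (fold any carry out of bit 15 back into bit 0):
  0x9518 + 0xB24C = 0x14764 → wrap carry → 0x4765
  0x4765 + 0x4D0F = 0x09474
  0x9474 + 0x2AB3 = 0x0BF27
  0xBF27 + 0xCE21 = 0x18D48 → wrap carry → 0x8D49
One's-complement sum = 0x8D49.
Checksum = ~0x8D49 & 0xFFFF = 0x72B6.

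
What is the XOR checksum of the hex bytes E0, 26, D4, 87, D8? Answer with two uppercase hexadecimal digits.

4D

XOR the bytes together:
  start with 0xE0
  0xE0 ⊕ 0x26 = 0xC6
  0xC6 ⊕ 0xD4 = 0x12
  0x12 ⊕ 0x87 = 0x95
  0x95 ⊕ 0xD8 = 0x4D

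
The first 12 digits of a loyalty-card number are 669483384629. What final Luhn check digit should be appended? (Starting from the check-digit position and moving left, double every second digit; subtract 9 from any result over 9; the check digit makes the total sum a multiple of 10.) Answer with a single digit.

Partial digits right→left: 9 2 6 4 8 3 3 8 4 9 6 6
Double every second digit counting from the check-digit position (so the 1st, 3rd, 5th, ... of the partial from the right).
  doubled (with −9 where >9): 9 3 7 6 8 3 → sum 36
  kept as-is: 2 4 3 8 9 6 → sum 32
Total = 36 + 32 = 68.
Check digit = (10 − (68 mod 10)) mod 10 = 2.

2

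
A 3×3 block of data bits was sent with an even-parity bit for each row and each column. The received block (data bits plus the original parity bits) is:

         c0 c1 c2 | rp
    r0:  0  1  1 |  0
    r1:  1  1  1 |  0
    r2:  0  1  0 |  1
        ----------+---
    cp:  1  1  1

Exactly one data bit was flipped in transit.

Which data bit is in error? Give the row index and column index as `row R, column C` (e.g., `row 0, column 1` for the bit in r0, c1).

row 1, column 2

Recompute each row's even parity and compare to rp:
  r0: data parity 0, sent rp 0 → ok
  r1: data parity 1, sent rp 0 → mismatch
  r2: data parity 1, sent rp 1 → ok
Recompute each column's even parity and compare to cp:
  c0: data parity 1, sent cp 1 → ok
  c1: data parity 1, sent cp 1 → ok
  c2: data parity 0, sent cp 1 → mismatch
Exactly one row (r1) and one column (c2) fail → the flipped bit is at their intersection.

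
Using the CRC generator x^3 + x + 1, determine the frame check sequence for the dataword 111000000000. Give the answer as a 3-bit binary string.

011

Append 3 zeros: 111000000000000. Divide by 1011 (XOR where the leading bit is 1):
  pos 0: 1110 XOR 1011 = 0101
  pos 1: 1010 XOR 1011 = 0001
  pos 4: 1000 XOR 1011 = 0011
  pos 6: 1100 XOR 1011 = 0111
  pos 7: 1110 XOR 1011 = 0101
  pos 8: 1010 XOR 1011 = 0001
  pos 11: 1000 XOR 1011 = 0011
Remainder (last 3 bits) = 011. This is the CRC / FCS.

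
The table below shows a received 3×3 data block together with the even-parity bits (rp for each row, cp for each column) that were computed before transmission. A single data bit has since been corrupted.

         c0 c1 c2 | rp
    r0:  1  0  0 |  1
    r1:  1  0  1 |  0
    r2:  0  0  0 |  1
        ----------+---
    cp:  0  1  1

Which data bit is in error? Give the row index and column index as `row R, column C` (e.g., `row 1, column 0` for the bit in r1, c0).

row 2, column 1

Recompute each row's even parity and compare to rp:
  r0: data parity 1, sent rp 1 → ok
  r1: data parity 0, sent rp 0 → ok
  r2: data parity 0, sent rp 1 → mismatch
Recompute each column's even parity and compare to cp:
  c0: data parity 0, sent cp 0 → ok
  c1: data parity 0, sent cp 1 → mismatch
  c2: data parity 1, sent cp 1 → ok
Exactly one row (r2) and one column (c1) fail → the flipped bit is at their intersection.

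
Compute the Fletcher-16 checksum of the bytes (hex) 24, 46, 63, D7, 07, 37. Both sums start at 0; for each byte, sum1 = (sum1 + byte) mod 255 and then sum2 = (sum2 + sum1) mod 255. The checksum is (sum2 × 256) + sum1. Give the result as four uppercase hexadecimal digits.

Running sums (mod 255):
  after byte 0 (24): sum1=36, sum2=36
  after byte 1 (46): sum1=106, sum2=142
  after byte 2 (63): sum1=205, sum2=92
  after byte 3 (D7): sum1=165, sum2=2
  after byte 4 (07): sum1=172, sum2=174
  after byte 5 (37): sum1=227, sum2=146
Checksum = sum2·256 + sum1 = 146·256 + 227 = 37603 = 0x92E3.

92E3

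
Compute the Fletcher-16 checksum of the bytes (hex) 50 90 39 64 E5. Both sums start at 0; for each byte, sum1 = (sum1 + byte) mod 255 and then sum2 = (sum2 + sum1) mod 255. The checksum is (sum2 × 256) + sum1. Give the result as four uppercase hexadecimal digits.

Running sums (mod 255):
  after byte 0 (50): sum1=80, sum2=80
  after byte 1 (90): sum1=224, sum2=49
  after byte 2 (39): sum1=26, sum2=75
  after byte 3 (64): sum1=126, sum2=201
  after byte 4 (E5): sum1=100, sum2=46
Checksum = sum2·256 + sum1 = 46·256 + 100 = 11876 = 0x2E64.

2E64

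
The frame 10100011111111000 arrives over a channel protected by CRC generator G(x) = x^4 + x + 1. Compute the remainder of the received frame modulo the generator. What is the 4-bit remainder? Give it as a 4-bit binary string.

1001

Modulo-2 division of 10100011111111000 by 10011:
  pos 0: 10100 XOR 10011 = 00111
  pos 2: 11101 XOR 10011 = 01110
  pos 3: 11101 XOR 10011 = 01110
  pos 4: 11101 XOR 10011 = 01110
  pos 5: 11101 XOR 10011 = 01110
  pos 6: 11101 XOR 10011 = 01110
  pos 7: 11101 XOR 10011 = 01110
  pos 8: 11101 XOR 10011 = 01110
  pos 9: 11101 XOR 10011 = 01110
  pos 10: 11100 XOR 10011 = 01111
  pos 11: 11110 XOR 10011 = 01101
  pos 12: 11010 XOR 10011 = 01001
Remainder = 1001 (nonzero — an error is detected).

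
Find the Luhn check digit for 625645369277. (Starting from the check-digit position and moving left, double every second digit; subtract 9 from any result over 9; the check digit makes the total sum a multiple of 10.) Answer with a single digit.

6

Partial digits right→left: 7 7 2 9 6 3 5 4 6 5 2 6
Double every second digit counting from the check-digit position (so the 1st, 3rd, 5th, ... of the partial from the right).
  doubled (with −9 where >9): 5 4 3 1 3 4 → sum 20
  kept as-is: 7 9 3 4 5 6 → sum 34
Total = 20 + 34 = 54.
Check digit = (10 − (54 mod 10)) mod 10 = 6.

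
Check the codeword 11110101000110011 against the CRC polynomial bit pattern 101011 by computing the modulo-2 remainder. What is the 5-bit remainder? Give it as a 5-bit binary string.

00000

Modulo-2 division of 11110101000110011 by 101011:
  pos 0: 111101 XOR 101011 = 010110
  pos 1: 101100 XOR 101011 = 000111
  pos 4: 111100 XOR 101011 = 010111
  pos 5: 101110 XOR 101011 = 000101
  pos 8: 101110 XOR 101011 = 000101
  pos 11: 101011 XOR 101011 = 000000
Remainder = 00000 (zero — the frame passes the CRC check).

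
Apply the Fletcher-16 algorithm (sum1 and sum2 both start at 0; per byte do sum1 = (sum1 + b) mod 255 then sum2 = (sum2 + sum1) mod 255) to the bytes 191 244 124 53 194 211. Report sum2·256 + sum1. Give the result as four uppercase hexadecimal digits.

Running sums (mod 255):
  after byte 0 (191): sum1=191, sum2=191
  after byte 1 (244): sum1=180, sum2=116
  after byte 2 (124): sum1=49, sum2=165
  after byte 3 (53): sum1=102, sum2=12
  after byte 4 (194): sum1=41, sum2=53
  after byte 5 (211): sum1=252, sum2=50
Checksum = sum2·256 + sum1 = 50·256 + 252 = 13052 = 0x32FC.

32FC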